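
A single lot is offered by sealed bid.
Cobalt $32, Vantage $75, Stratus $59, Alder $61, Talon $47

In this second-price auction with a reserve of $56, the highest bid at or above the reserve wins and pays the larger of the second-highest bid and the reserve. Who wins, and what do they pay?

Sorting bids: 75 (Vantage) > 61 (Alder) > 59 (Stratus) > 47 (Talon) > 32 (Cobalt)
Highest eligible bid: Vantage at $75.
Second-highest bid $61 exceeds the reserve $56 → payment $61.

Vantage pays $61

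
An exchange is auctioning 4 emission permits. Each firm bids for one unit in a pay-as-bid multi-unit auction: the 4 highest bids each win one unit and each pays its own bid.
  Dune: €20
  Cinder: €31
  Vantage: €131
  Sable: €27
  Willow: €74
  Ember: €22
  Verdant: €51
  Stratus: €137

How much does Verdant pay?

Verdant pays €51

Ordering the bids: 137 (Stratus), 131 (Vantage), 74 (Willow), 51 (Verdant), 31 (Cinder), 27 (Sable), …
The 4 highest are Stratus, Vantage, Willow, Verdant.
Verdant wins → own bid €51.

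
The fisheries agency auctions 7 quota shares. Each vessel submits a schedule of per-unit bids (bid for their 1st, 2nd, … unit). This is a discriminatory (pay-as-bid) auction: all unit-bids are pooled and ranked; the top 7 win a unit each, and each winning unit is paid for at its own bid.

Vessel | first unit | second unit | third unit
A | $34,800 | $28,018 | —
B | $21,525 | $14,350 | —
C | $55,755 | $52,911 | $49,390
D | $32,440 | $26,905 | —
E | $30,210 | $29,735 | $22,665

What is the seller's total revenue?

Total revenue: $285,241

Pooled unit-bids ranked (top 7): 55,755 (C-1), 52,911 (C-2), 49,390 (C-3), 34,800 (A-1), 32,440 (D-1), 30,210 (E-1), 29,735 (E-2)
Next rejected bid: $28,018 (not a price — pay-as-bid).
Each winning unit pays its own bid.
Revenue = 55,755 + 52,911 + 49,390 + 34,800 + 32,440 + 30,210 + 29,735 = $285,241.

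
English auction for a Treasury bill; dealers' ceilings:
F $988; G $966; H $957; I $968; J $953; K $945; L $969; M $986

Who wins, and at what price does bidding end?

F wins at $986

Rule: the price rises until one bidder remains; the winner pays the price at which the last rival dropped out.
Limits ranked: 988 (F) > 986 (M) > 969 (L) > 968 (I) > 966 (G) > 957 (H) > …
Bidding ends when M exits at $986; F takes it.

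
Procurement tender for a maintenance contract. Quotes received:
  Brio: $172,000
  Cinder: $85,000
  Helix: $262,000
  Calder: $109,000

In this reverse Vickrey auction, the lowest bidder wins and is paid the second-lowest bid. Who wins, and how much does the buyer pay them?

Cinder is paid $109,000

Sorting bids: 85,000 (Cinder) < 109,000 (Calder) < 172,000 (Brio) < 262,000 (Helix)
Cinder is lowest; is paid the second-lowest bid, $109,000.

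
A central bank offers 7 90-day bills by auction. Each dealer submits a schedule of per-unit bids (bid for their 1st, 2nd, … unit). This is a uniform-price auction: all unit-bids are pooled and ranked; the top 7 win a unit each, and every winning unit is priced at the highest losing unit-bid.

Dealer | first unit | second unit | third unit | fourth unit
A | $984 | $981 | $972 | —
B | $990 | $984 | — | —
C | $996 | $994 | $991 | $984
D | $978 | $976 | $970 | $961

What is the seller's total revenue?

All unit-bids, highest first — top 7: 996 (C-1), 994 (C-2), 991 (C-3), 990 (B-1), 984 (A-1), 984 (B-2), 984 (C-4)
First bid not allocated: $981.
Allocation: A 1, B 2, C 4. Every unit priced at $981.
Revenue = 7 × 981 = $6,867.

Total revenue: $6,867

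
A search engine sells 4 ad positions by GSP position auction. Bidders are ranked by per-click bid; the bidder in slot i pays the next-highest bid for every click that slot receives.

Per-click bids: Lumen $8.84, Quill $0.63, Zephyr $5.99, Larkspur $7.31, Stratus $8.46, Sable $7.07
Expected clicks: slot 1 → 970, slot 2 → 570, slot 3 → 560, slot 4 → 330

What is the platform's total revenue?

Sorting advertisers: $8.84 (Lumen) > $8.46 (Stratus) > $7.31 (Larkspur) > $7.07 (Sable) > $5.99 (Zephyr) > …
Slot 1: Lumen pays $8.46 × 970 = $8206.20
Slot 2: Stratus pays $7.31 × 570 = $4166.70
Slot 3: Larkspur pays $7.07 × 560 = $3959.20
Slot 4: Sable pays $5.99 × 330 = $1976.70
Total = $18308.80

Total revenue: $18308.80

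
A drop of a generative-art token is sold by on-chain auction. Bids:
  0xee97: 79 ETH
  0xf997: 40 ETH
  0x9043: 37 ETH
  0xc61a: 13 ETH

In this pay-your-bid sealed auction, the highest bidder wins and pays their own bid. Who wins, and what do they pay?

0xee97 pays 79 ETH

Pay-your-bid sealed auction: the highest bidder wins and pays their own bid.
Sorting bids: 79 (0xee97) > 40 (0xf997) > 37 (0x9043) > 13 (0xc61a)
First-price: 0xee97 pays what they bid, 79 ETH.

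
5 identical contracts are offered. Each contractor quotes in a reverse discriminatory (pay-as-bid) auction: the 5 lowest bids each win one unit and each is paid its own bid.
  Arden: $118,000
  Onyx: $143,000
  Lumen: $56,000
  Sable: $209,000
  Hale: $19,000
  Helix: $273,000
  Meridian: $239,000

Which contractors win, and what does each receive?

Ordering the bids: 19,000 (Hale), 56,000 (Lumen), 118,000 (Arden), 143,000 (Onyx), 209,000 (Sable), 239,000 (Meridian), 273,000 (Helix)
The 5 lowest are Hale, Lumen, Arden, Onyx, Sable.
Each winner is paid its own bid: Hale $19,000, Lumen $56,000, Arden $118,000, Onyx $143,000, Sable $209,000.

Hale $19,000, Lumen $56,000, Arden $118,000, Onyx $143,000, Sable $209,000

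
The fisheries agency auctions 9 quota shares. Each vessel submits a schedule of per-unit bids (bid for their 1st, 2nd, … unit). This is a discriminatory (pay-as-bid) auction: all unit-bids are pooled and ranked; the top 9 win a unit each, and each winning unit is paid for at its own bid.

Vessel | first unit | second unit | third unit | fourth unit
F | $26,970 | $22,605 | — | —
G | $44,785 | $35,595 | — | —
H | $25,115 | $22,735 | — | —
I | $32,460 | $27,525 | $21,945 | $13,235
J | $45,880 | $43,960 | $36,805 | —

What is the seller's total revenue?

Pooled unit-bids ranked (top 9): 45,880 (J-1), 44,785 (G-1), 43,960 (J-2), 36,805 (J-3), 35,595 (G-2), 32,460 (I-1), 27,525 (I-2), 26,970 (F-1), 25,115 (H-1)
Next rejected bid: $22,735 (not a price — pay-as-bid).
Each winning unit pays its own bid.
Revenue = 45,880 + 44,785 + 43,960 + 36,805 + 35,595 + 32,460 + 27,525 + 26,970 + 25,115 = $319,095.

Total revenue: $319,095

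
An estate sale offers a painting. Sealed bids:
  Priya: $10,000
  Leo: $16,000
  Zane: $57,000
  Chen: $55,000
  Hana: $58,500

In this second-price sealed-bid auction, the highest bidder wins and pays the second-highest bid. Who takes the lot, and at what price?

Hana pays $57,000

Rule: the highest bidder wins and pays the second-highest bid.
Bids in order: 58,500 (Hana) > 57,000 (Zane) > 55,000 (Chen) > 16,000 (Leo) > 10,000 (Priya)
Hana is highest; pays the second-highest bid, $57,000.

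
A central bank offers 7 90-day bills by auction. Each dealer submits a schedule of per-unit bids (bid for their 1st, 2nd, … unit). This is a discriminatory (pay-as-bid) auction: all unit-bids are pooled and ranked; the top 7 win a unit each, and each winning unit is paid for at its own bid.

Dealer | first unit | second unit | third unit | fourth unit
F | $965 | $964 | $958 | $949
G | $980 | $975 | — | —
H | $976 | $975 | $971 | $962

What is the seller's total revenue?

Merging the schedules and taking the best 7: 980 (G-1), 976 (H-1), 975 (G-2), 975 (H-2), 971 (H-3), 965 (F-1), 964 (F-2)
Next rejected bid: $962 (not a price — pay-as-bid).
Each winning unit pays its own bid.
Revenue = 980 + 976 + 975 + 975 + 971 + 965 + 964 = $6,806.

Total revenue: $6,806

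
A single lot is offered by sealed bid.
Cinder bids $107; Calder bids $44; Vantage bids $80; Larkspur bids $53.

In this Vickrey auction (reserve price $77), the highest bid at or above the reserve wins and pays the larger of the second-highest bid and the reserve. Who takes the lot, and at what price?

Rule: the highest bid at or above the reserve wins and pays the larger of the second-highest bid and the reserve.
Bids ranked: 107 (Cinder) > 80 (Vantage) > 53 (Larkspur) > 44 (Calder)
Highest eligible bid: Cinder at $107.
max(second-highest $80, reserve $77) = $80; the reserve does not bind.

Cinder pays $80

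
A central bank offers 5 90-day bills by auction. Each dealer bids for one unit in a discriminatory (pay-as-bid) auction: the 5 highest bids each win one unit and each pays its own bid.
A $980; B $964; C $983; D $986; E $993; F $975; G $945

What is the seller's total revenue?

Total revenue: $4,917

Ordering the bids: 993 (E), 986 (D), 983 (C), 980 (A), 975 (F), 964 (B), 945 (G)
Top 5: E, D, C, A, F.
Total revenue = 993 + 986 + 983 + 980 + 975 = $4,917.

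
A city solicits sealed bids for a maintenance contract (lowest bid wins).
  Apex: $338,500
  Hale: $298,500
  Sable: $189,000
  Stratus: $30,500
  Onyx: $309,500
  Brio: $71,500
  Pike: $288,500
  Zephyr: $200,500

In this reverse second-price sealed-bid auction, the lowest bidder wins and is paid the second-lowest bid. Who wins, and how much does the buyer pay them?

Bids in order: 30,500 (Stratus) < 71,500 (Brio) < 189,000 (Sable) < 200,500 (Zephyr) < 288,500 (Pike) < 298,500 (Hale) < …
Second-price: Stratus is paid Brio's bid of $71,500.

Stratus is paid $71,500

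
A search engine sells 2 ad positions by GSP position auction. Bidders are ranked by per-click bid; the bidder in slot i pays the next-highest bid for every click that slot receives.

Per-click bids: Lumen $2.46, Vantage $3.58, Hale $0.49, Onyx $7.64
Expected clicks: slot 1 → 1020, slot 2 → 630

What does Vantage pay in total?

Ranked by bid: $7.64 (Onyx) > $3.58 (Vantage) > $2.46 (Lumen) > …
Vantage holds slot 2 → pays next bid $2.46 × 630 clicks = $1549.80.

Vantage pays $1549.80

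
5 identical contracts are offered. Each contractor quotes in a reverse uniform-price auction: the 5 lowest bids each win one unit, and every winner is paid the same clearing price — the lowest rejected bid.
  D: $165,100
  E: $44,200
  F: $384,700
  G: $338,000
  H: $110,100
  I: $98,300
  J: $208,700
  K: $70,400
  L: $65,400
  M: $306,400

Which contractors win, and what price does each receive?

Bids ranked low→high: 44,200 (E), 65,400 (L), 70,400 (K), 98,300 (I), 110,100 (H), 165,100 (D), 208,700 (J), …
The 5 lowest are E, L, K, I, H.
First losing bid is D's $165,100, which sets the uniform price.

E, L, K, I, H; each is paid $165,100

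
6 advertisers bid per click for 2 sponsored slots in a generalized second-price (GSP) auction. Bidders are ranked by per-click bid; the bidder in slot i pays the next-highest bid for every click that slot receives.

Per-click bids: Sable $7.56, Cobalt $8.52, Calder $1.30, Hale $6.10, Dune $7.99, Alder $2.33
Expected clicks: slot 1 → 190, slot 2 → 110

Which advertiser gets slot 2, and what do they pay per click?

Sorting advertisers: $8.52 (Cobalt) > $7.99 (Dune) > $7.56 (Sable) > …
Slot 2 goes to the second-ranked bidder, Dune, who pays the next bid down: $7.56/click.

Dune; $7.56 per click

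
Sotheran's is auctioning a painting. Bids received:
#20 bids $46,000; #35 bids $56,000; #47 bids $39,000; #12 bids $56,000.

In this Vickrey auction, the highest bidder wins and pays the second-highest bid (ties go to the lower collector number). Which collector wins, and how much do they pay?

#12 pays $56,000

Rule: the highest bidder wins and pays the second-highest bid.
Bids in order: 56,000 (#12) > 56,000 (#35) > 46,000 (#20) > 39,000 (#47)
Tie at $56,000 → #12 wins by tie-break.
#12 wins with the highest bid; price is set by the runner-up at $56,000.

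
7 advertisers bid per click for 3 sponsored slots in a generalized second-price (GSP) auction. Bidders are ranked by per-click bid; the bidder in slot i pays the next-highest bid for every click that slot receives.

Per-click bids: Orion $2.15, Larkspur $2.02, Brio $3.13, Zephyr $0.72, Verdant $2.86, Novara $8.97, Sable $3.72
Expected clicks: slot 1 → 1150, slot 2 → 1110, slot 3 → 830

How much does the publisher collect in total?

Sorting advertisers: $8.97 (Novara) > $3.72 (Sable) > $3.13 (Brio) > $2.86 (Verdant) > …
Slot 1: Novara pays $3.72 × 1150 = $4278.00
Slot 2: Sable pays $3.13 × 1110 = $3474.30
Slot 3: Brio pays $2.86 × 830 = $2373.80
Total = $10126.10

Total revenue: $10126.10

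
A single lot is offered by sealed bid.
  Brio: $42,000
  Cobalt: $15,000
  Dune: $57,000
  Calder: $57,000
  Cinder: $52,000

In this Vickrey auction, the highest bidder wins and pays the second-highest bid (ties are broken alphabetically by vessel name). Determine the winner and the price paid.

Calder pays $57,000

Bids ranked: 57,000 (Calder) > 57,000 (Dune) > 52,000 (Cinder) > 42,000 (Brio) > 15,000 (Cobalt)
Calder and Dune tie at $57,000; tie-break gives it to Calder.
Second-price: Calder pays Dune's bid of $57,000.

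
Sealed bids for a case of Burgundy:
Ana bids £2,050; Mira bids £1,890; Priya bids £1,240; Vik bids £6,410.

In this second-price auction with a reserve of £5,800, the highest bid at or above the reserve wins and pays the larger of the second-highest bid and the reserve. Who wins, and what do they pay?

Bids in order: 6,410 (Vik) > 2,050 (Ana) > 1,890 (Mira) > 1,240 (Priya)
Highest eligible bid: Vik at £6,410.
max(second-highest £2,050, reserve £5,800) = £5,800.

Vik pays £5,800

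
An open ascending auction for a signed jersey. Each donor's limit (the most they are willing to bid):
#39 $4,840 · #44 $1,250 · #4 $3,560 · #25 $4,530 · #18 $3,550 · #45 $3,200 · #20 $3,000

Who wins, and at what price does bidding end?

Limits in order: 4,840 (#39) > 4,530 (#25) > 3,560 (#4) > 3,550 (#18) > 3,200 (#45) > 3,000 (#20) > …
Bidding ends when #25 exits at $4,530; #39 takes it.

#39 wins at $4,530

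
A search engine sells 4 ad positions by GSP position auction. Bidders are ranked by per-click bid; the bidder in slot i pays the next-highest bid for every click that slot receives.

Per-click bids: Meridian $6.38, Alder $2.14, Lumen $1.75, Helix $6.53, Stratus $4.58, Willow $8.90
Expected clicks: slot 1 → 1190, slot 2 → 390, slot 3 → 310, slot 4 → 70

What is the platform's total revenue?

Total revenue: $11828.50

Sorting advertisers: $8.90 (Willow) > $6.53 (Helix) > $6.38 (Meridian) > $4.58 (Stratus) > $2.14 (Alder) > …
Slot 1: Willow pays $6.53 × 1190 = $7770.70
Slot 2: Helix pays $6.38 × 390 = $2488.20
Slot 3: Meridian pays $4.58 × 310 = $1419.80
Slot 4: Stratus pays $2.14 × 70 = $149.80
Total = $11828.50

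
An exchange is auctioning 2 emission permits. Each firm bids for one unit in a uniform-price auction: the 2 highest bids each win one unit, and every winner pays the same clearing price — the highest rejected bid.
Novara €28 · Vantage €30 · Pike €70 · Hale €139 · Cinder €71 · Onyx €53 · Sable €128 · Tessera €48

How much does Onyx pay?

Onyx pays €0

Sorting: 139 (Hale), 128 (Sable), 71 (Cinder), 70 (Pike), …
The 2 highest are Hale, Sable.
Highest unsuccessful bid: €71 → clearing price.
Onyx does not win → pays €0.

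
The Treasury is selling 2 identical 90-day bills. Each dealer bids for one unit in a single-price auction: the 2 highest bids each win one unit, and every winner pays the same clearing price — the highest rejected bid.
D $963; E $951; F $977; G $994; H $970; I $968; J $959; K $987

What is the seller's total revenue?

Bids ranked high→low: 994 (G), 987 (K), 977 (F), 970 (H), …
Winners (2 units): G, K.
First losing bid is F's $977, which sets the uniform price.
Total revenue = 2 × $977 = $1,954.

Total revenue: $1,954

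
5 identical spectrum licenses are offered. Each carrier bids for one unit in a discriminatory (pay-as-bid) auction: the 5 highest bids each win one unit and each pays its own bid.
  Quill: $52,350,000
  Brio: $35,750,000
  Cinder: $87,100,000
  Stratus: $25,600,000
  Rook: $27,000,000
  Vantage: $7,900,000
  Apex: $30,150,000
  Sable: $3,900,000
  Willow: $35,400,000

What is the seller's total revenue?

Bids ranked high→low: 87,100,000 (Cinder), 52,350,000 (Quill), 35,750,000 (Brio), 35,400,000 (Willow), 30,150,000 (Apex), 27,000,000 (Rook), 25,600,000 (Stratus), …
Winners (5 units): Cinder, Quill, Brio, Willow, Apex.
Total revenue = 87,100,000 + 52,350,000 + 35,750,000 + 35,400,000 + 30,150,000 = $240,750,000.

Total revenue: $240,750,000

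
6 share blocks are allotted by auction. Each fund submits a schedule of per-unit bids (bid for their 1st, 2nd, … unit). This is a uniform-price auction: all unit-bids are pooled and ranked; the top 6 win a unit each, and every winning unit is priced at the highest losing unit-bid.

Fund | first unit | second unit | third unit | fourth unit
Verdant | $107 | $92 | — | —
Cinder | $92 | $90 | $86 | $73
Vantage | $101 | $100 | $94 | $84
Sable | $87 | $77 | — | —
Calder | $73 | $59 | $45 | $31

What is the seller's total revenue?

All unit-bids, highest first — top 6: 107 (Verdant-1), 101 (Vantage-1), 100 (Vantage-2), 94 (Vantage-3), 92 (Verdant-2), 92 (Cinder-1)
The (k+1)-th unit-bid is $90.
Allocation: Cinder 1, Vantage 3, Verdant 2. Every unit priced at $90.
Revenue = 6 × 90 = $540.

Total revenue: $540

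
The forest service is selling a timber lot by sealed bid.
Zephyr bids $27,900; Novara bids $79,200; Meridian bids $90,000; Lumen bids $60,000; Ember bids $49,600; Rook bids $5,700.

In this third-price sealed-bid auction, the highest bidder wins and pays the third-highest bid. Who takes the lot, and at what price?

Rule: the highest bidder wins and pays the third-highest bid.
Bids ranked: 90,000 (Meridian) > 79,200 (Novara) > 60,000 (Lumen) > 49,600 (Ember) > 27,900 (Zephyr) > 5,700 (Rook)
Meridian is highest; pays the third-highest bid, $60,000.

Meridian pays $60,000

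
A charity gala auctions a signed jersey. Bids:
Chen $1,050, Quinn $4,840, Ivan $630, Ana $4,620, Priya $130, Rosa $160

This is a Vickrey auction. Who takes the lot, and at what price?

Rule: the highest bidder wins and pays the second-highest bid.
Bids in order: 4,840 (Quinn) > 4,620 (Ana) > 1,050 (Chen) > 630 (Ivan) > 160 (Rosa) > 130 (Priya)
Quinn is highest; pays the second-highest bid, $4,620.

Quinn pays $4,620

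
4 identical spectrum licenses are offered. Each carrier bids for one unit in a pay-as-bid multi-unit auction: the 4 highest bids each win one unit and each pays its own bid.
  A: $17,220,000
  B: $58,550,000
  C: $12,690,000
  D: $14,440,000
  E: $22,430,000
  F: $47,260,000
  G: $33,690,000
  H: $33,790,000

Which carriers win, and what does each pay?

B $58,550,000, F $47,260,000, H $33,790,000, G $33,690,000

Bids ranked high→low: 58,550,000 (B), 47,260,000 (F), 33,790,000 (H), 33,690,000 (G), 22,430,000 (E), 17,220,000 (A), …
Winners (4 units): B, F, H, G.
Each winner pays its own bid: B $58,550,000, F $47,260,000, H $33,790,000, G $33,690,000.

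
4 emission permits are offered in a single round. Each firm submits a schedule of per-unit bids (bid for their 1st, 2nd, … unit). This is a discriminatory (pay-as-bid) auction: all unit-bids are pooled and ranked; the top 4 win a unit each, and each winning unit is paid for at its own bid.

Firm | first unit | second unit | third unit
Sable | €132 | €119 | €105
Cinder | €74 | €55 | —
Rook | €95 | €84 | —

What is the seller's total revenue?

Total revenue: €451

Merging the schedules and taking the best 4: 132 (Sable-1), 119 (Sable-2), 105 (Sable-3), 95 (Rook-1)
Next rejected bid: €84 (not a price — pay-as-bid).
Each winning unit pays its own bid.
Revenue = 132 + 119 + 105 + 95 = €451.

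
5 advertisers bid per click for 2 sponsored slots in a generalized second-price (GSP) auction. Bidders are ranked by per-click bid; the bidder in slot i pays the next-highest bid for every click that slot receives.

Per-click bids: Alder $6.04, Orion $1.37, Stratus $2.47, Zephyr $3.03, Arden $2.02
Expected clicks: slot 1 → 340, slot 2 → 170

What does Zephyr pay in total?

Zephyr pays $419.90

Per-click bids in order: $6.04 (Alder) > $3.03 (Zephyr) > $2.47 (Stratus) > …
Zephyr holds slot 2 → pays next bid $2.47 × 170 clicks = $419.90.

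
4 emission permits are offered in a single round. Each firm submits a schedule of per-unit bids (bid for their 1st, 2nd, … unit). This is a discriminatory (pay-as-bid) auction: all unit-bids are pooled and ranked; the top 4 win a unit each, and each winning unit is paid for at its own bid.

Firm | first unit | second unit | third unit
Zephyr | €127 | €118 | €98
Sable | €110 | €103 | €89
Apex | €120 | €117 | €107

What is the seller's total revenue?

Merging the schedules and taking the best 4: 127 (Zephyr-1), 120 (Apex-1), 118 (Zephyr-2), 117 (Apex-2)
Next rejected bid: €110 (not a price — pay-as-bid).
Each winning unit pays its own bid.
Revenue = 127 + 120 + 118 + 117 = €482.

Total revenue: €482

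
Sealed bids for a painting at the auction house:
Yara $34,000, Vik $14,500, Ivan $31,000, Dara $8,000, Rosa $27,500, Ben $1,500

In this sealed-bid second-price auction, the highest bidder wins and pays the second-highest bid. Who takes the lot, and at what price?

Sorting bids: 34,000 (Yara) > 31,000 (Ivan) > 27,500 (Rosa) > 14,500 (Vik) > 8,000 (Dara) > 1,500 (Ben)
Yara is highest; pays the second-highest bid, $31,000.

Yara pays $31,000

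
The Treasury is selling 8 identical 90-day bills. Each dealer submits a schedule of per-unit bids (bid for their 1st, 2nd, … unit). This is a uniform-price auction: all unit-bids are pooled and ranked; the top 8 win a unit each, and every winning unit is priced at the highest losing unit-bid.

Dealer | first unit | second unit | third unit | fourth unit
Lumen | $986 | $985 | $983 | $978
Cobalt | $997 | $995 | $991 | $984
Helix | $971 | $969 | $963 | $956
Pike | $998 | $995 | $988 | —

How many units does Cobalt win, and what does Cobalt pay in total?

Cobalt: 3 units, pays $2,952

All unit-bids, highest first — top 8: 998 (Pike-1), 997 (Cobalt-1), 995 (Cobalt-2), 995 (Pike-2), 991 (Cobalt-3), 988 (Pike-3), 986 (Lumen-1), 985 (Lumen-2)
First bid not allocated: $984.
Cobalt wins 3 unit(s) at $984 each.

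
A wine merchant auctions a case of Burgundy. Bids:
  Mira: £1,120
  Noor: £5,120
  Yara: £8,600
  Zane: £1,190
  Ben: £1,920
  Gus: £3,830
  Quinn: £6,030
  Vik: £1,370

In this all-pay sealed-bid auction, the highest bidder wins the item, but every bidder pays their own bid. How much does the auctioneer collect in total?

Total revenue: £29,180

Bids in order: 8,600 (Yara) > 6,030 (Quinn) > 5,120 (Noor) > 3,830 (Gus) > 1,920 (Ben) > 1,370 (Vik) > …
Yara wins with the top bid; all bids are sunk regardless.
Every bidder forfeits their bid regardless of winning.
Revenue = 1,120 + 5,120 + 8,600 + 1,190 + 1,920 + 3,830 + 6,030 + 1,370 = £29,180.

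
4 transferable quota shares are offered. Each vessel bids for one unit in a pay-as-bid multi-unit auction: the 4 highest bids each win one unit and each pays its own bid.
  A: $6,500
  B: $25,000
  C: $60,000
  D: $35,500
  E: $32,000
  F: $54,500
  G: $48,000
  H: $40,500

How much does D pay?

Bids ranked high→low: 60,000 (C), 54,500 (F), 48,000 (G), 40,500 (H), 35,500 (D), 32,000 (E), …
Winners (4 units): C, F, G, H.
D does not win → $0.

D pays $0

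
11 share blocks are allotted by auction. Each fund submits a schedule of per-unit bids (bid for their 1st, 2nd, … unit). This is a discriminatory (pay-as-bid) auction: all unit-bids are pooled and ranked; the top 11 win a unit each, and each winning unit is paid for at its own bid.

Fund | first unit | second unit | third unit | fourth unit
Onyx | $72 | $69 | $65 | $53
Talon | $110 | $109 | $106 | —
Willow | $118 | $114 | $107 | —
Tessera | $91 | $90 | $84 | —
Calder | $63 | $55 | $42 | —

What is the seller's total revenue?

All unit-bids, highest first — top 11: 118 (Willow-1), 114 (Willow-2), 110 (Talon-1), 109 (Talon-2), 107 (Willow-3), 106 (Talon-3), 91 (Tessera-1), 90 (Tessera-2), 84 (Tessera-3), 72 (Onyx-1), 69 (Onyx-2)
Next rejected bid: $65 (not a price — pay-as-bid).
Each winning unit pays its own bid.
Revenue = 118 + 114 + 110 + 109 + 107 + 106 + 91 + 90 + 84 + 72 + 69 = $1,070.

Total revenue: $1,070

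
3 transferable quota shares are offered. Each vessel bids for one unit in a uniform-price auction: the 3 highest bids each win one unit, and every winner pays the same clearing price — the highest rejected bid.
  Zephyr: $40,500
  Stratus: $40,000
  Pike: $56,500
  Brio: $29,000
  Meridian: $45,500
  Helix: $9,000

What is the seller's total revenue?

Total revenue: $120,000

Bids ranked high→low: 56,500 (Pike), 45,500 (Meridian), 40,500 (Zephyr), 40,000 (Stratus), 29,000 (Brio), …
Winners (3 units): Pike, Meridian, Zephyr.
Clearing price = highest rejected bid = $40,000.
Total revenue = 3 × $40,000 = $120,000.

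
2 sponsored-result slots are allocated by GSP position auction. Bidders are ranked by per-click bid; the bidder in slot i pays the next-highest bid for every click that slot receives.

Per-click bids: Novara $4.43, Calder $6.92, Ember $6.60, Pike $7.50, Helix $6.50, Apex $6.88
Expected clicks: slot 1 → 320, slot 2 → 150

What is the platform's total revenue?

Per-click bids in order: $7.50 (Pike) > $6.92 (Calder) > $6.88 (Apex) > …
Slot 1: Pike pays $6.92 × 320 = $2214.40
Slot 2: Calder pays $6.88 × 150 = $1032.00
Total = $3246.40

Total revenue: $3246.40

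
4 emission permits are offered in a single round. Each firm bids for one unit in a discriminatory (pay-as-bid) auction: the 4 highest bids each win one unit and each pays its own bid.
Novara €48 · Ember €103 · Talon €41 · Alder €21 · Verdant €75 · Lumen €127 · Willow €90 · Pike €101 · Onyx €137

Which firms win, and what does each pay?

Onyx €137, Lumen €127, Ember €103, Pike €101

Ordering the bids: 137 (Onyx), 127 (Lumen), 103 (Ember), 101 (Pike), 90 (Willow), 75 (Verdant), …
The 4 highest are Onyx, Lumen, Ember, Pike.
Each winner pays its own bid: Onyx €137, Lumen €127, Ember €103, Pike €101.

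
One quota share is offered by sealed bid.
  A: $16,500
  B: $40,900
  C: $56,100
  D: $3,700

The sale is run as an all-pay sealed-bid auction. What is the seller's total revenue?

Total revenue: $117,200

Sorting bids: 56,100 (C) > 40,900 (B) > 16,500 (A) > 3,700 (D)
Every bidder forfeits their bid regardless of winning.
Revenue = 16,500 + 40,900 + 56,100 + 3,700 = $117,200.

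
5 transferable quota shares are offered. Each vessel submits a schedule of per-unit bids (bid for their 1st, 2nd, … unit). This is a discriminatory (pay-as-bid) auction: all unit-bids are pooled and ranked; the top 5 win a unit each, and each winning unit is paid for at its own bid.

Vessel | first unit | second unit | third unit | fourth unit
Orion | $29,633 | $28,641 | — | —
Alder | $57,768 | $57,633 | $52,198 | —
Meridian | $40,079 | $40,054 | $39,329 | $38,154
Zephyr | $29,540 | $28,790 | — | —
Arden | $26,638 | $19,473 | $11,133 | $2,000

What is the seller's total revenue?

All unit-bids, highest first — top 5: 57,768 (Alder-1), 57,633 (Alder-2), 52,198 (Alder-3), 40,079 (Meridian-1), 40,054 (Meridian-2)
Next rejected bid: $39,329 (not a price — pay-as-bid).
Each winning unit pays its own bid.
Revenue = 57,768 + 57,633 + 52,198 + 40,079 + 40,054 = $247,732.

Total revenue: $247,732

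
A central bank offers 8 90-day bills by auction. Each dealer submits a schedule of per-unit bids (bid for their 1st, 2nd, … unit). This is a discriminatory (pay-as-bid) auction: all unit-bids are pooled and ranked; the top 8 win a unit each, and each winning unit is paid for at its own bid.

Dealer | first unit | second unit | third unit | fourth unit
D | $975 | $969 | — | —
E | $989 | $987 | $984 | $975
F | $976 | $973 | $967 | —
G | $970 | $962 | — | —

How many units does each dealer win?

All unit-bids, highest first — top 8: 989 (E-1), 987 (E-2), 984 (E-3), 976 (F-1), 975 (D-1), 975 (E-4), 973 (F-2), 970 (G-1)
Next rejected bid: $969 (not a price — pay-as-bid).
Allocation: D 1, E 4, F 2, G 1.

D 1, E 4, F 2, G 1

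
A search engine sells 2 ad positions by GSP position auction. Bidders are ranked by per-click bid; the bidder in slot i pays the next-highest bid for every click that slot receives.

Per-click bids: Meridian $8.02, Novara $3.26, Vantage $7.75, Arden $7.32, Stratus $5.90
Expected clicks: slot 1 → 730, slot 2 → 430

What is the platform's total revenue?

Ranked by bid: $8.02 (Meridian) > $7.75 (Vantage) > $7.32 (Arden) > …
Slot 1: Meridian pays $7.75 × 730 = $5657.50
Slot 2: Vantage pays $7.32 × 430 = $3147.60
Total = $8805.10

Total revenue: $8805.10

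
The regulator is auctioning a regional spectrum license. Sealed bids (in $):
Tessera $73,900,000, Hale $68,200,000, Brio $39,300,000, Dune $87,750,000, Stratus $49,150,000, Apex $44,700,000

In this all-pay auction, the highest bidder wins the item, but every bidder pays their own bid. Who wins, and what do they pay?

Rule: the highest bidder wins the item, but every bidder pays their own bid.
Bids in order: 87,750,000 (Dune) > 73,900,000 (Tessera) > 68,200,000 (Hale) > 49,150,000 (Stratus) > 44,700,000 (Apex) > 39,300,000 (Brio)
Dune is highest and takes the item; every bidder forfeits their bid.

Dune pays $87,750,000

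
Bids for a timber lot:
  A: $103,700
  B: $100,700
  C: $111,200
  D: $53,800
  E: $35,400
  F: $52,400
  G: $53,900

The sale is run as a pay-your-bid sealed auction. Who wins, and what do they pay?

C pays $111,200

Sorting bids: 111,200 (C) > 103,700 (A) > 100,700 (B) > 53,900 (G) > 53,800 (D) > 52,400 (F) > …
First-price: C pays what they bid, $111,200.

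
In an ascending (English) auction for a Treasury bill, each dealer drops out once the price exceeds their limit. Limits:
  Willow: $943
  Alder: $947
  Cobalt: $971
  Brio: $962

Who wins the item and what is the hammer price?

Rule: the price rises until one bidder remains; the winner pays the price at which the last rival dropped out.
Sorting limits: 971 (Cobalt) > 962 (Brio) > 947 (Alder) > 943 (Willow)
Bidding ends when Brio exits at $962; Cobalt takes it.

Cobalt wins at $962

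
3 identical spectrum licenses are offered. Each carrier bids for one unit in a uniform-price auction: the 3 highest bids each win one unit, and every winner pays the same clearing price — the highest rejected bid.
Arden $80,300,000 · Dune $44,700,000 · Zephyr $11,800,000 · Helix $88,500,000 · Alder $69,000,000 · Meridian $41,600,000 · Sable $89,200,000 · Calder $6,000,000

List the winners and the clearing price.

Ordering the bids: 89,200,000 (Sable), 88,500,000 (Helix), 80,300,000 (Arden), 69,000,000 (Alder), 44,700,000 (Dune), …
Top 3: Sable, Helix, Arden.
Clearing price = highest rejected bid = $69,000,000.

Sable, Helix, Arden; each pays $69,000,000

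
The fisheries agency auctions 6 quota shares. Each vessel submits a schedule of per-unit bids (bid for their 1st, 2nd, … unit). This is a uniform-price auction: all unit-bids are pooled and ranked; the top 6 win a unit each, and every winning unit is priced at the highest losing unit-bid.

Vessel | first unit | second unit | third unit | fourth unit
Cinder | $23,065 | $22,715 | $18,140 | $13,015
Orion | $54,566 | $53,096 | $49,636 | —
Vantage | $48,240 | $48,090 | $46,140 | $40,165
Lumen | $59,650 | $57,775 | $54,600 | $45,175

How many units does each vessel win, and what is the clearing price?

Merging the schedules and taking the best 6: 59,650 (Lumen-1), 57,775 (Lumen-2), 54,600 (Lumen-3), 54,566 (Orion-1), 53,096 (Orion-2), 49,636 (Orion-3)
The (k+1)-th unit-bid is $48,240.
Allocation: Lumen 3, Orion 3.

Lumen 3, Orion 3; clearing price $48,240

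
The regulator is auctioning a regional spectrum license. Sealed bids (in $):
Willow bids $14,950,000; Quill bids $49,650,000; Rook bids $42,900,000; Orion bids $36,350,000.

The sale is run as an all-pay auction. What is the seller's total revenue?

Total revenue: $143,850,000

Rule: the highest bidder wins the item, but every bidder pays their own bid.
Sorting bids: 49,650,000 (Quill) > 42,900,000 (Rook) > 36,350,000 (Orion) > 14,950,000 (Willow)
Quill wins with the top bid; all bids are sunk regardless.
Every bidder forfeits their bid regardless of winning.
Revenue = 14,950,000 + 49,650,000 + 42,900,000 + 36,350,000 = $143,850,000.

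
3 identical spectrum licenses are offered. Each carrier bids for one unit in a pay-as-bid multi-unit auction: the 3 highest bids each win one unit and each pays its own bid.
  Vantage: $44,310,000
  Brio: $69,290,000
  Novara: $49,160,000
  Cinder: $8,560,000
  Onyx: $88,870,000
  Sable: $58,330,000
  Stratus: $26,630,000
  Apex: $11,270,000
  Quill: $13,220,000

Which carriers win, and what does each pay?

Onyx $88,870,000, Brio $69,290,000, Sable $58,330,000

Sorting: 88,870,000 (Onyx), 69,290,000 (Brio), 58,330,000 (Sable), 49,160,000 (Novara), 44,310,000 (Vantage), …
The 3 highest are Onyx, Brio, Sable.
Each winner pays its own bid: Onyx $88,870,000, Brio $69,290,000, Sable $58,330,000.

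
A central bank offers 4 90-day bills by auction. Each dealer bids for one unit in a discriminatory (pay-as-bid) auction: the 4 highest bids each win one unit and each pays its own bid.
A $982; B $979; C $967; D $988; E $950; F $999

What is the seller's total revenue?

Ordering the bids: 999 (F), 988 (D), 982 (A), 979 (B), 967 (C), 950 (E)
Winners (4 units): F, D, A, B.
Total revenue = 999 + 988 + 982 + 979 = $3,948.

Total revenue: $3,948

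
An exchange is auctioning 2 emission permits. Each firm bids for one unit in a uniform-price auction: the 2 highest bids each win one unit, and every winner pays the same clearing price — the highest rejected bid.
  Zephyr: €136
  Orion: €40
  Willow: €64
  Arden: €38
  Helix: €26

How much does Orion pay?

Orion pays €0

Bids ranked high→low: 136 (Zephyr), 64 (Willow), 40 (Orion), 38 (Arden), …
Top 2: Zephyr, Willow.
First losing bid is Orion's €40, which sets the uniform price.
Orion does not win → pays €0.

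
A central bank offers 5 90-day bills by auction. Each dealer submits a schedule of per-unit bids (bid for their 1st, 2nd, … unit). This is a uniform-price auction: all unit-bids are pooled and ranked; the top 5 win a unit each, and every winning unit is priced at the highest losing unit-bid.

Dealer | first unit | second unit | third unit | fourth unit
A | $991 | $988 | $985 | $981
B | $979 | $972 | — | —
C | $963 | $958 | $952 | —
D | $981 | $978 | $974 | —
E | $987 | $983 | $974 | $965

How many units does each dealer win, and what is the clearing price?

All unit-bids, highest first — top 5: 991 (A-1), 988 (A-2), 987 (E-1), 985 (A-3), 983 (E-2)
Highest rejected unit-bid = $981.
Allocation: A 3, E 2.

A 3, E 2; clearing price $981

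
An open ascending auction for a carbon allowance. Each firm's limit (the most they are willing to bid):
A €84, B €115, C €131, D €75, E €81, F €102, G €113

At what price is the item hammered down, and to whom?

C wins at €115

Limits ranked: 131 (C) > 115 (B) > 113 (G) > 102 (F) > 84 (A) > 81 (E) > …
B is the last rival to drop out, at €115; C remains and wins at that price.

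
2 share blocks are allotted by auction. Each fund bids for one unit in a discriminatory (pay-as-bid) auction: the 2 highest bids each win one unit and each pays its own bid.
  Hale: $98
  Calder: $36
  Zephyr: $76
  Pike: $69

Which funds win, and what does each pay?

Hale $98, Zephyr $76

Ordering the bids: 98 (Hale), 76 (Zephyr), 69 (Pike), 36 (Calder)
Winners (2 units): Hale, Zephyr.
Each winner pays its own bid: Hale $98, Zephyr $76.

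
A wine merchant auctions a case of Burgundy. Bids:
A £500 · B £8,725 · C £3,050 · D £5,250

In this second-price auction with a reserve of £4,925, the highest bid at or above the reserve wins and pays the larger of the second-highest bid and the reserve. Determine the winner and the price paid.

B pays £5,250

Sorting bids: 8,725 (B) > 5,250 (D) > 3,050 (C) > 500 (A)
B has the top bid at or above the reserve (£8,725).
max(second-highest £5,250, reserve £4,925) = £5,250; the reserve does not bind.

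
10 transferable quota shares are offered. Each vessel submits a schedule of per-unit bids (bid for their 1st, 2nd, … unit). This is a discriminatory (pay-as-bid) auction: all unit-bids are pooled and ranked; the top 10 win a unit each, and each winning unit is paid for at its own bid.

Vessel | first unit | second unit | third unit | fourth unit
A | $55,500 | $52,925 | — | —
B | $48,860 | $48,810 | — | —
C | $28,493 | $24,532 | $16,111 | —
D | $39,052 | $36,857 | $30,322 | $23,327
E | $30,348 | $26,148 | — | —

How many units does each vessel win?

A 2, B 2, C 1, D 3, E 2

Pooled unit-bids ranked (top 10): 55,500 (A-1), 52,925 (A-2), 48,860 (B-1), 48,810 (B-2), 39,052 (D-1), 36,857 (D-2), 30,348 (E-1), 30,322 (D-3), 28,493 (C-1), 26,148 (E-2)
Next rejected bid: $24,532 (not a price — pay-as-bid).
Allocation: A 2, B 2, C 1, D 3, E 2.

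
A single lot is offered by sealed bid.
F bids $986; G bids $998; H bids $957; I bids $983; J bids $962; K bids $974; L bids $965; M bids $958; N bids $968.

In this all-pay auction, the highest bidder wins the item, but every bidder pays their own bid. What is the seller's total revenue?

Total revenue: $8,751

All-pay auction: the highest bidder wins the item, but every bidder pays their own bid.
Bids ranked: 998 (G) > 986 (F) > 983 (I) > 974 (K) > 968 (N) > 965 (L) > …
G wins with the top bid; all bids are sunk regardless.
Every bidder forfeits their bid regardless of winning.
Revenue = 986 + 998 + 957 + 983 + 962 + 974 + 965 + 958 + 968 = $8,751.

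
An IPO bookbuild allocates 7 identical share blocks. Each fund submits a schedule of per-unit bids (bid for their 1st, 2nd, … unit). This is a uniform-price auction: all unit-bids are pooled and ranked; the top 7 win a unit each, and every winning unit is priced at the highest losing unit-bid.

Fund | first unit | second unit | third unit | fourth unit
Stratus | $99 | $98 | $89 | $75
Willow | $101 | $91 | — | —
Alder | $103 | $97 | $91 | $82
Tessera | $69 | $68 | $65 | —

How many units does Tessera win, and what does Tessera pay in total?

Pooled unit-bids ranked (top 7): 103 (Alder-1), 101 (Willow-1), 99 (Stratus-1), 98 (Stratus-2), 97 (Alder-2), 91 (Willow-2), 91 (Alder-3)
Highest rejected unit-bid = $89.
Tessera wins 0 unit(s) at $89 each.

Tessera: 0 units, pays $0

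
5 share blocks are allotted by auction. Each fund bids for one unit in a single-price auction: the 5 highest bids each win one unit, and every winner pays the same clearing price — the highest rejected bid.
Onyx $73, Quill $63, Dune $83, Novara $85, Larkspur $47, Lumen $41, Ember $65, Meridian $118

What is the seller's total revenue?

Total revenue: $315

Sorting: 118 (Meridian), 85 (Novara), 83 (Dune), 73 (Onyx), 65 (Ember), 63 (Quill), 47 (Larkspur), …
The 5 highest are Meridian, Novara, Dune, Onyx, Ember.
First losing bid is Quill's $63, which sets the uniform price.
Total revenue = 5 × $63 = $315.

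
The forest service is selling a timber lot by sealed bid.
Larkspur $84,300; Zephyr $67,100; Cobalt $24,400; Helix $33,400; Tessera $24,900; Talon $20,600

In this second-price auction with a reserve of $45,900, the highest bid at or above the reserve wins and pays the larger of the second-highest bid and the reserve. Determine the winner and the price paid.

Larkspur pays $67,100

Bids in order: 84,300 (Larkspur) > 67,100 (Zephyr) > 33,400 (Helix) > 24,900 (Tessera) > 24,400 (Cobalt) > 20,600 (Talon)
Larkspur has the top bid at or above the reserve ($84,300).
Second-highest bid $67,100 exceeds the reserve $45,900 → payment $67,100.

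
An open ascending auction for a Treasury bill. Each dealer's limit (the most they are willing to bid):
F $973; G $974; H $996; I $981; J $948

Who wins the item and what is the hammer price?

Sorting limits: 996 (H) > 981 (I) > 974 (G) > 973 (F) > 948 (J)
I is the last rival to drop out, at $981; H remains and wins at that price.

H wins at $981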